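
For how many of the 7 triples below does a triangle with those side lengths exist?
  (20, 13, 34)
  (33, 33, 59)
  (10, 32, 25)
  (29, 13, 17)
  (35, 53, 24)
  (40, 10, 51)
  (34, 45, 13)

(13,20,34): 13+20 ≤ 34 → not valid
(33,33,59): 33+33 > 59 → valid
(10,25,32): 10+25 > 32 → valid
(13,17,29): 13+17 > 29 → valid
(24,35,53): 24+35 > 53 → valid
(10,40,51): 10+40 ≤ 51 → not valid
(13,34,45): 13+34 > 45 → valid
5 of the 7 triples form a triangle.

5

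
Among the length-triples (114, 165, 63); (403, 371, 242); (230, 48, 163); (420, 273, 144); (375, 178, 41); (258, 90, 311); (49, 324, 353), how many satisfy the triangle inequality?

(63,114,165): 63+114 > 165 → valid
(242,371,403): 242+371 > 403 → valid
(48,163,230): 48+163 ≤ 230 → not valid
(144,273,420): 144+273 ≤ 420 → not valid
(41,178,375): 41+178 ≤ 375 → not valid
(90,258,311): 90+258 > 311 → valid
(49,324,353): 49+324 > 353 → valid
4 of the 7 triples form a triangle.

4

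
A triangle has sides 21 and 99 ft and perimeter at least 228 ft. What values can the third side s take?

Triangle inequality alone gives 78 < s < 120.
The perimeter condition gives s ≥ 228 − 21 − 99 = 108.
Intersecting the two: 108 ≤ s < 120.

108 ≤ s < 120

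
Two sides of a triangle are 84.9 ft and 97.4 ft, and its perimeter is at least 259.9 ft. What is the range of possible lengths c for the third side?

Triangle inequality alone gives 12.5 < c < 182.3.
The perimeter condition gives c ≥ 259.9 − 84.9 − 97.4 = 77.6.
Intersecting the two: 77.6 ≤ c < 182.3.

77.6 ≤ c < 182.3 ft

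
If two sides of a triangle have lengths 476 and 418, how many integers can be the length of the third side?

835

The third side lies in the open interval (58, 894).
Integers from 59 to 893 inclusive: 893 − 59 + 1 = 835.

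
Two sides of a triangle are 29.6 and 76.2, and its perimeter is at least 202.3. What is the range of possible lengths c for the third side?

96.5 ≤ c < 105.8

Triangle inequality alone gives 46.6 < c < 105.8.
The perimeter condition gives c ≥ 202.3 − 29.6 − 76.2 = 96.5.
Intersecting the two: 96.5 ≤ c < 105.8.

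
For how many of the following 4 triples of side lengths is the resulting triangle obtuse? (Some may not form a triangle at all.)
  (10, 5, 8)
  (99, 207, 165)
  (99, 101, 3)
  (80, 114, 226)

(10,5,8): 5²+8² = 89 < 100 = 10² → obtuse
(99,207,165): 99²+165² = 37026 < 42849 = 207² → obtuse
(99,101,3): 3²+99² = 9810 < 10201 = 101² → obtuse
(80,114,226): 80+114 ≤ 226, not a triangle
3 of the 4 are obtuse.

3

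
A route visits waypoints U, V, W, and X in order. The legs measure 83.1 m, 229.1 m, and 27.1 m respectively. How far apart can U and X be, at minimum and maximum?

118.9 ≤ UX ≤ 339.3 m

The maximum is all hops collinear in one direction: 83.1 + 229.1 + 27.1 = 339.3.
The longest hop is 229.1; the others sum to 110.2. Folding the others back against it leaves at least 229.1 − 110.2 = 118.9.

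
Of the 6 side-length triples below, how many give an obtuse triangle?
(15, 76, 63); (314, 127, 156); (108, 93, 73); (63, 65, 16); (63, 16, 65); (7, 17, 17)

(15,76,63): 15²+63² = 4194 < 5776 = 76² → obtuse
(314,127,156): 127+156 ≤ 314, not a triangle
(108,93,73): 73²+93² = 13978 > 11664 = 108² → acute
(63,65,16): 16²+63² = 4225 = 65² → right
(63,16,65): 16²+63² = 4225 = 65² → right
(7,17,17): 7²+17² = 338 > 289 = 17² → acute
1 of the 6 is obtuse.

1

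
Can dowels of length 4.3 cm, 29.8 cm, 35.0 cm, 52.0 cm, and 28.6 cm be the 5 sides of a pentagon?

A pentagon exists iff every side is shorter than the sum of the others — equivalently, the longest side is less than the sum of the rest.
Longest side 52.0 < 97.7 (sum of the remaining 4), so yes.

Yes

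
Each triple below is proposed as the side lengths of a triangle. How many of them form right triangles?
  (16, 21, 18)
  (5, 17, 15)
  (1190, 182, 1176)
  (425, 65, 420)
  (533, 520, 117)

(16,21,18): 16²+18² = 580 > 441 = 21² → acute
(5,17,15): 5²+15² = 250 < 289 = 17² → obtuse
(1190,182,1176): 182²+1176² = 1416100 = 1190² → right
(425,65,420): 65²+420² = 180625 = 425² → right
(533,520,117): 117²+520² = 284089 = 533² → right
3 of the 5 are right.

3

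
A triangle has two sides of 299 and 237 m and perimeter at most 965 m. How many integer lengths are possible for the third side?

367

Triangle inequality: 62 < x < 536. Perimeter ≤ 965 gives x ≤ 965 − 299 − 237 = 429.
So 62 < x ≤ 429; integers 63 through 429: 367 values.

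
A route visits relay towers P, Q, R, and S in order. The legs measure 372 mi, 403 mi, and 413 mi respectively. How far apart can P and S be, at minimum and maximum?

The maximum is all hops collinear in one direction: 372 + 403 + 413 = 1188.
The longest hop is 413; the others sum to 775. Since 413 ≤ 775, the path can fold back on itself completely, so the minimum distance is 0.

0 ≤ PS ≤ 1188 mi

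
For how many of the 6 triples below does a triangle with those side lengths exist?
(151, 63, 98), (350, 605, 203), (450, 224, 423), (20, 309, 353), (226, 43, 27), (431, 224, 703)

2

(63,98,151): 63+98 > 151 → valid
(203,350,605): 203+350 ≤ 605 → not valid
(224,423,450): 224+423 > 450 → valid
(20,309,353): 20+309 ≤ 353 → not valid
(27,43,226): 27+43 ≤ 226 → not valid
(224,431,703): 224+431 ≤ 703 → not valid
2 of the 6 triples form a triangle.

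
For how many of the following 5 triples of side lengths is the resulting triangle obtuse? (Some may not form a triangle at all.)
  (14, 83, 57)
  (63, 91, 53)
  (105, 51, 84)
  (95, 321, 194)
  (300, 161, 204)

(14,83,57): 14+57 ≤ 83, not a triangle
(63,91,53): 53²+63² = 6778 < 8281 = 91² → obtuse
(105,51,84): 51²+84² = 9657 < 11025 = 105² → obtuse
(95,321,194): 95+194 ≤ 321, not a triangle
(300,161,204): 161²+204² = 67537 < 90000 = 300² → obtuse
3 of the 5 are obtuse.

3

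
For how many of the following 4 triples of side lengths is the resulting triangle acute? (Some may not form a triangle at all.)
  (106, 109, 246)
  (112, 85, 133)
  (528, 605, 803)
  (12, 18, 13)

(106,109,246): 106+109 ≤ 246, not a triangle
(112,85,133): 85²+112² = 19769 > 17689 = 133² → acute
(528,605,803): 528²+605² = 644809 = 803² → right
(12,18,13): 12²+13² = 313 < 324 = 18² → obtuse
1 of the 4 is acute.

1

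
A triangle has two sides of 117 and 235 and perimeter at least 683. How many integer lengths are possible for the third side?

21

Triangle inequality: 118 < x < 352. Perimeter ≥ 683 gives x ≥ 683 − 117 − 235 = 331.
So 331 ≤ x < 352; integers 331 through 351: 21 values.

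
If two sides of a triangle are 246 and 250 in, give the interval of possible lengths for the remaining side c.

4 < c < 496

By the triangle inequality, c must be less than 246 + 250 = 496 and greater than |246 − 250| = 4.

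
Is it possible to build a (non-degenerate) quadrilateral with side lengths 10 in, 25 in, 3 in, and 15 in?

A quadrilateral exists iff every side is shorter than the sum of the others — equivalently, the longest side is less than the sum of the rest.
Longest side 25 < 28 (sum of the remaining 3), so yes.

Yes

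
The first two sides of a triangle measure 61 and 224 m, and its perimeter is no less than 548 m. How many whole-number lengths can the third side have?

Triangle inequality: 163 < x < 285. Perimeter ≥ 548 gives x ≥ 548 − 61 − 224 = 263.
So 263 ≤ x < 285; integers 263 through 284: 22 values.

22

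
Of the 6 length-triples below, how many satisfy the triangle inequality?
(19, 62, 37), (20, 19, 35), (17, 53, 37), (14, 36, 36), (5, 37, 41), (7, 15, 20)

5

(19,37,62): 19+37 ≤ 62 → not valid
(19,20,35): 19+20 > 35 → valid
(17,37,53): 17+37 > 53 → valid
(14,36,36): 14+36 > 36 → valid
(5,37,41): 5+37 > 41 → valid
(7,15,20): 7+15 > 20 → valid
5 of the 6 triples form a triangle.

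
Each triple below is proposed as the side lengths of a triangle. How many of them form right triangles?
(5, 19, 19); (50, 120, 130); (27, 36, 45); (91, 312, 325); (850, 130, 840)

4

(5,19,19): 5²+19² = 386 > 361 = 19² → acute
(50,120,130): 50²+120² = 16900 = 130² → right
(27,36,45): 27²+36² = 2025 = 45² → right
(91,312,325): 91²+312² = 105625 = 325² → right
(850,130,840): 130²+840² = 722500 = 850² → right
4 of the 5 are right.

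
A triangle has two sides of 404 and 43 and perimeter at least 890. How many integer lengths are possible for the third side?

4

Triangle inequality: 361 < x < 447. Perimeter ≥ 890 gives x ≥ 890 − 404 − 43 = 443.
So 443 ≤ x < 447; integers 443 through 446: 4 values.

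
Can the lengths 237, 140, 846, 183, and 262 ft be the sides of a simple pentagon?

For a pentagon, each side must be shorter than the sum of the others.
Here the longest side is 846, but the remaining 4 sides sum to only 822.

No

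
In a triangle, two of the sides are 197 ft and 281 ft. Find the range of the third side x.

84 < x < 478 (ft)

By the triangle inequality, x must be less than 197 + 281 = 478 and greater than |197 − 281| = 84.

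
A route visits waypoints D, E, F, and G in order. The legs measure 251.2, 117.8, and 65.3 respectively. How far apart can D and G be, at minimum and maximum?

68.1 ≤ DG ≤ 434.3

The maximum is all hops collinear in one direction: 251.2 + 117.8 + 65.3 = 434.3.
The longest hop is 251.2; the others sum to 183.1. Folding the others back against it leaves at least 251.2 − 183.1 = 68.1.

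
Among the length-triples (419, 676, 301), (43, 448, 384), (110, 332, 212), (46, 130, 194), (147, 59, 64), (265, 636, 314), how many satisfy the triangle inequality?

1

(301,419,676): 301+419 > 676 → valid
(43,384,448): 43+384 ≤ 448 → not valid
(110,212,332): 110+212 ≤ 332 → not valid
(46,130,194): 46+130 ≤ 194 → not valid
(59,64,147): 59+64 ≤ 147 → not valid
(265,314,636): 265+314 ≤ 636 → not valid
1 of the 6 triples forms a triangle.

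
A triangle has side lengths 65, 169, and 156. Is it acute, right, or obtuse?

right

Compare the square of the longest side to the sum of squares of the other two: 65² + 156² = 28561 = 169².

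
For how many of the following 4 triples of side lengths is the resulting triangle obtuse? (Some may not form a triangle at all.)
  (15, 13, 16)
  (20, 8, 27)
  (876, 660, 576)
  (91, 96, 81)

(15,13,16): 13²+15² = 394 > 256 = 16² → acute
(20,8,27): 8²+20² = 464 < 729 = 27² → obtuse
(876,660,576): 576²+660² = 767376 = 876² → right
(91,96,81): 81²+91² = 14842 > 9216 = 96² → acute
1 of the 4 is obtuse.

1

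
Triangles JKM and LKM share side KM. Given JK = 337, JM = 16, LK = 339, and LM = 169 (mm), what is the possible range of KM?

From triangle JKM: |337 − 16| < KM < 337 + 16, i.e. 321 < KM < 353.
From triangle LKM: 170 < KM < 508.
Both must hold, so KM lies in the intersection.

321 < KM < 353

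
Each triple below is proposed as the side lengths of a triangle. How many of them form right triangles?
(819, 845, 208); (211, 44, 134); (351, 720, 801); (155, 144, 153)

(819,845,208): 208²+819² = 714025 = 845² → right
(211,44,134): 44+134 ≤ 211, not a triangle
(351,720,801): 351²+720² = 641601 = 801² → right
(155,144,153): 144²+153² = 44145 > 24025 = 155² → acute
2 of the 4 are right.

2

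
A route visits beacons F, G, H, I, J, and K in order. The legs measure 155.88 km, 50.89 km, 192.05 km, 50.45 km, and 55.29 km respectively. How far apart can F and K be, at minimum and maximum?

0 ≤ FK ≤ 504.56 km

The maximum is all hops collinear in one direction: 155.88 + 50.89 + 192.05 + 50.45 + 55.29 = 504.56.
The longest hop is 192.05; the others sum to 312.51. Since 192.05 ≤ 312.51, the path can fold back on itself completely, so the minimum distance is 0.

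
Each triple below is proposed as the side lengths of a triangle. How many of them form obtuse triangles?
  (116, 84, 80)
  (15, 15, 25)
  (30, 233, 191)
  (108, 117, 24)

(116,84,80): 80²+84² = 13456 = 116² → right
(15,15,25): 15²+15² = 450 < 625 = 25² → obtuse
(30,233,191): 30+191 ≤ 233, not a triangle
(108,117,24): 24²+108² = 12240 < 13689 = 117² → obtuse
2 of the 4 are obtuse.

2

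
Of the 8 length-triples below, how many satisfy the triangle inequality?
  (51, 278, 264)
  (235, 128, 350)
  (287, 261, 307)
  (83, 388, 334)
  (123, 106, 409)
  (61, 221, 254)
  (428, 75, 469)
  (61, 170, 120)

(51,264,278): 51+264 > 278 → valid
(128,235,350): 128+235 > 350 → valid
(261,287,307): 261+287 > 307 → valid
(83,334,388): 83+334 > 388 → valid
(106,123,409): 106+123 ≤ 409 → not valid
(61,221,254): 61+221 > 254 → valid
(75,428,469): 75+428 > 469 → valid
(61,120,170): 61+120 > 170 → valid
7 of the 8 triples form a triangle.

7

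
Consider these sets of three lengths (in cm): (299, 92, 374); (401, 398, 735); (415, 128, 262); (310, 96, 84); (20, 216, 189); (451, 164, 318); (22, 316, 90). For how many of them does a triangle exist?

3

(92,299,374): 92+299 > 374 → valid
(398,401,735): 398+401 > 735 → valid
(128,262,415): 128+262 ≤ 415 → not valid
(84,96,310): 84+96 ≤ 310 → not valid
(20,189,216): 20+189 ≤ 216 → not valid
(164,318,451): 164+318 > 451 → valid
(22,90,316): 22+90 ≤ 316 → not valid
3 of the 7 triples form a triangle.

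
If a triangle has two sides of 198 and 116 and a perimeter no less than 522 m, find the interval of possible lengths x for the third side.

208 ≤ x < 314

Triangle inequality alone gives 82 < x < 314.
The perimeter condition gives x ≥ 522 − 198 − 116 = 208.
Intersecting the two: 208 ≤ x < 314.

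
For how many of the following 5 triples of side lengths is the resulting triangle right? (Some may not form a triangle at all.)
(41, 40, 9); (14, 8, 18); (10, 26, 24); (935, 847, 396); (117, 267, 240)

(41,40,9): 9²+40² = 1681 = 41² → right
(14,8,18): 8²+14² = 260 < 324 = 18² → obtuse
(10,26,24): 10²+24² = 676 = 26² → right
(935,847,396): 396²+847² = 874225 = 935² → right
(117,267,240): 117²+240² = 71289 = 267² → right
4 of the 5 are right.

4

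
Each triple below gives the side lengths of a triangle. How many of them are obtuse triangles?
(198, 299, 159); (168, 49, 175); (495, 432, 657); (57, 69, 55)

(198,299,159): 159²+198² = 64485 < 89401 = 299² → obtuse
(168,49,175): 49²+168² = 30625 = 175² → right
(495,432,657): 432²+495² = 431649 = 657² → right
(57,69,55): 55²+57² = 6274 > 4761 = 69² → acute
1 of the 4 is obtuse.

1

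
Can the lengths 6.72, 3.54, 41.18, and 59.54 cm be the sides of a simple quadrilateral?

No

For a quadrilateral, each side must be shorter than the sum of the others.
Here the longest side is 59.54, but the remaining 3 sides sum to only 51.44.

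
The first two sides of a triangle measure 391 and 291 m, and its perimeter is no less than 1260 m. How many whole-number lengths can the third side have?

Triangle inequality: 100 < x < 682. Perimeter ≥ 1260 gives x ≥ 1260 − 391 − 291 = 578.
So 578 ≤ x < 682; integers 578 through 681: 104 values.

104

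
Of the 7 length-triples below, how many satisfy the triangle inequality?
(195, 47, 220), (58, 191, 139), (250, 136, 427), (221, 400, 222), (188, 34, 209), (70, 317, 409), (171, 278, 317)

5

(47,195,220): 47+195 > 220 → valid
(58,139,191): 58+139 > 191 → valid
(136,250,427): 136+250 ≤ 427 → not valid
(221,222,400): 221+222 > 400 → valid
(34,188,209): 34+188 > 209 → valid
(70,317,409): 70+317 ≤ 409 → not valid
(171,278,317): 171+278 > 317 → valid
5 of the 7 triples form a triangle.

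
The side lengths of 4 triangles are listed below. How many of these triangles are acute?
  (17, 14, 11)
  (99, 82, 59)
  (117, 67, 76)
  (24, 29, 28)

(17,14,11): 11²+14² = 317 > 289 = 17² → acute
(99,82,59): 59²+82² = 10205 > 9801 = 99² → acute
(117,67,76): 67²+76² = 10265 < 13689 = 117² → obtuse
(24,29,28): 24²+28² = 1360 > 841 = 29² → acute
3 of the 4 are acute.

3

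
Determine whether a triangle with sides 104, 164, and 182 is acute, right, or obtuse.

Compare the square of the longest side to the sum of squares of the other two: 104² + 164² = 37712 > 33124 = 182².

acute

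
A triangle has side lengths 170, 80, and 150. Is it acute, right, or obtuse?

Compare the square of the longest side to the sum of squares of the other two: 80² + 150² = 28900 = 170².

right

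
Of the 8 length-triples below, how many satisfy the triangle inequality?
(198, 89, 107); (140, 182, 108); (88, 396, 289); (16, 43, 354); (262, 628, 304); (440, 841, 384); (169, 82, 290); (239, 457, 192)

1

(89,107,198): 89+107 ≤ 198 → not valid
(108,140,182): 108+140 > 182 → valid
(88,289,396): 88+289 ≤ 396 → not valid
(16,43,354): 16+43 ≤ 354 → not valid
(262,304,628): 262+304 ≤ 628 → not valid
(384,440,841): 384+440 ≤ 841 → not valid
(82,169,290): 82+169 ≤ 290 → not valid
(192,239,457): 192+239 ≤ 457 → not valid
1 of the 8 triples forms a triangle.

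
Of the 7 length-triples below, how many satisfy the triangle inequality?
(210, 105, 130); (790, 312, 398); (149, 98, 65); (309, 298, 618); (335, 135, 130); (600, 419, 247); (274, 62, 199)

(105,130,210): 105+130 > 210 → valid
(312,398,790): 312+398 ≤ 790 → not valid
(65,98,149): 65+98 > 149 → valid
(298,309,618): 298+309 ≤ 618 → not valid
(130,135,335): 130+135 ≤ 335 → not valid
(247,419,600): 247+419 > 600 → valid
(62,199,274): 62+199 ≤ 274 → not valid
3 of the 7 triples form a triangle.

3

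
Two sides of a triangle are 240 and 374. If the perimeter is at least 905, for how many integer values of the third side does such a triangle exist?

323

Triangle inequality: 134 < x < 614. Perimeter ≥ 905 gives x ≥ 905 − 240 − 374 = 291.
So 291 ≤ x < 614; integers 291 through 613: 323 values.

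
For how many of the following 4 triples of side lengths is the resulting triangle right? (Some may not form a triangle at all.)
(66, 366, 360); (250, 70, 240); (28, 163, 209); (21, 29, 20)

(66,366,360): 66²+360² = 133956 = 366² → right
(250,70,240): 70²+240² = 62500 = 250² → right
(28,163,209): 28+163 ≤ 209, not a triangle
(21,29,20): 20²+21² = 841 = 29² → right
3 of the 4 are right.

3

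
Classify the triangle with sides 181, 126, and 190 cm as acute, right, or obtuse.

Compare the square of the longest side to the sum of squares of the other two: 126² + 181² = 48637 > 36100 = 190².

acute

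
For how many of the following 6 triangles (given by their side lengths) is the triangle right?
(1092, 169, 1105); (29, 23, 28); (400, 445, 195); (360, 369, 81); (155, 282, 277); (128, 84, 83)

3

(1092,169,1105): 169²+1092² = 1221025 = 1105² → right
(29,23,28): 23²+28² = 1313 > 841 = 29² → acute
(400,445,195): 195²+400² = 198025 = 445² → right
(360,369,81): 81²+360² = 136161 = 369² → right
(155,282,277): 155²+277² = 100754 > 79524 = 282² → acute
(128,84,83): 83²+84² = 13945 < 16384 = 128² → obtuse
3 of the 6 are right.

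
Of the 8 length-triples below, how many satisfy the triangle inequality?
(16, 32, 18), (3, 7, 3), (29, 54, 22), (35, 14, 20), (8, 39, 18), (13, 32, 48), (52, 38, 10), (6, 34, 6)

1

(16,18,32): 16+18 > 32 → valid
(3,3,7): 3+3 ≤ 7 → not valid
(22,29,54): 22+29 ≤ 54 → not valid
(14,20,35): 14+20 ≤ 35 → not valid
(8,18,39): 8+18 ≤ 39 → not valid
(13,32,48): 13+32 ≤ 48 → not valid
(10,38,52): 10+38 ≤ 52 → not valid
(6,6,34): 6+6 ≤ 34 → not valid
1 of the 8 triples forms a triangle.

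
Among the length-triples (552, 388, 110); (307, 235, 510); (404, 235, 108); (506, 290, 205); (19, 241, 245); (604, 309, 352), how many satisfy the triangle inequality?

(110,388,552): 110+388 ≤ 552 → not valid
(235,307,510): 235+307 > 510 → valid
(108,235,404): 108+235 ≤ 404 → not valid
(205,290,506): 205+290 ≤ 506 → not valid
(19,241,245): 19+241 > 245 → valid
(309,352,604): 309+352 > 604 → valid
3 of the 6 triples form a triangle.

3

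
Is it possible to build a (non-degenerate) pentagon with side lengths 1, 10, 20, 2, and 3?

For a pentagon, each side must be shorter than the sum of the others.
Here the longest side is 20, but the remaining 4 sides sum to only 16.

No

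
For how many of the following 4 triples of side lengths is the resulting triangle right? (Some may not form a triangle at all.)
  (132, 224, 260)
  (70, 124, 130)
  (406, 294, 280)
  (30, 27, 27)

2

(132,224,260): 132²+224² = 67600 = 260² → right
(70,124,130): 70²+124² = 20276 > 16900 = 130² → acute
(406,294,280): 280²+294² = 164836 = 406² → right
(30,27,27): 27²+27² = 1458 > 900 = 30² → acute
2 of the 4 are right.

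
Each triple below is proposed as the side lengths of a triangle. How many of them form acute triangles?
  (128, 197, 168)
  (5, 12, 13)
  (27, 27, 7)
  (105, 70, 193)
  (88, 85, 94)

3

(128,197,168): 128²+168² = 44608 > 38809 = 197² → acute
(5,12,13): 5²+12² = 169 = 13² → right
(27,27,7): 7²+27² = 778 > 729 = 27² → acute
(105,70,193): 70+105 ≤ 193, not a triangle
(88,85,94): 85²+88² = 14969 > 8836 = 94² → acute
3 of the 5 are acute.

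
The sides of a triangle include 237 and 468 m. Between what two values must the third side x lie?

231 < x < 705

By the triangle inequality, x must be less than 237 + 468 = 705 and greater than |237 − 468| = 231.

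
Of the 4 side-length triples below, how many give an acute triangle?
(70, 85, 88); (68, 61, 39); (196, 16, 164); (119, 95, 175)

(70,85,88): 70²+85² = 12125 > 7744 = 88² → acute
(68,61,39): 39²+61² = 5242 > 4624 = 68² → acute
(196,16,164): 16+164 ≤ 196, not a triangle
(119,95,175): 95²+119² = 23186 < 30625 = 175² → obtuse
2 of the 4 are acute.

2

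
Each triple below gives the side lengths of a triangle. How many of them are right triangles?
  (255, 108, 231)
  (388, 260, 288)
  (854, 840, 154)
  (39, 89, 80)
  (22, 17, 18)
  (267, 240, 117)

5

(255,108,231): 108²+231² = 65025 = 255² → right
(388,260,288): 260²+288² = 150544 = 388² → right
(854,840,154): 154²+840² = 729316 = 854² → right
(39,89,80): 39²+80² = 7921 = 89² → right
(22,17,18): 17²+18² = 613 > 484 = 22² → acute
(267,240,117): 117²+240² = 71289 = 267² → right
5 of the 6 are right.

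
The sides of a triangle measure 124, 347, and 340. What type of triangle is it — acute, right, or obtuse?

acute

Compare the square of the longest side to the sum of squares of the other two: 124² + 340² = 130976 > 120409 = 347².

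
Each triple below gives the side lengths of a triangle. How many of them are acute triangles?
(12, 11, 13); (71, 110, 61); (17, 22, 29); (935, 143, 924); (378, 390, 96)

(12,11,13): 11²+12² = 265 > 169 = 13² → acute
(71,110,61): 61²+71² = 8762 < 12100 = 110² → obtuse
(17,22,29): 17²+22² = 773 < 841 = 29² → obtuse
(935,143,924): 143²+924² = 874225 = 935² → right
(378,390,96): 96²+378² = 152100 = 390² → right
1 of the 5 is acute.

1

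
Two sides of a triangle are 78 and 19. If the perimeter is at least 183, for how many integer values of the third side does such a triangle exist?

Triangle inequality: 59 < x < 97. Perimeter ≥ 183 gives x ≥ 183 − 78 − 19 = 86.
So 86 ≤ x < 97; integers 86 through 96: 11 values.

11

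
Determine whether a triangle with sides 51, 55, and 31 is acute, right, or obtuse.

acute

Compare the square of the longest side to the sum of squares of the other two: 31² + 51² = 3562 > 3025 = 55².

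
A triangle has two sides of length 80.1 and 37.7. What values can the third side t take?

42.4 < t < 117.8

By the triangle inequality, t must be less than 80.1 + 37.7 = 117.8 and greater than |80.1 − 37.7| = 42.4.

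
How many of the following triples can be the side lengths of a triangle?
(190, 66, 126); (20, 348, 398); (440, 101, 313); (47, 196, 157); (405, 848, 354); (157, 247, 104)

3

(66,126,190): 66+126 > 190 → valid
(20,348,398): 20+348 ≤ 398 → not valid
(101,313,440): 101+313 ≤ 440 → not valid
(47,157,196): 47+157 > 196 → valid
(354,405,848): 354+405 ≤ 848 → not valid
(104,157,247): 104+157 > 247 → valid
3 of the 6 triples form a triangle.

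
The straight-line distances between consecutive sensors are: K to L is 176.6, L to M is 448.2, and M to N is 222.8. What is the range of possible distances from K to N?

The maximum is all hops collinear in one direction: 176.6 + 448.2 + 222.8 = 847.6.
The longest hop is 448.2; the others sum to 399.4. Folding the others back against it leaves at least 448.2 − 399.4 = 48.8.

48.8 ≤ KN ≤ 847.6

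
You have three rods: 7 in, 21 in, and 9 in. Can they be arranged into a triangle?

The longest side is 21, but the other two sum to only 16.
16 < 21, so the triangle inequality fails.

No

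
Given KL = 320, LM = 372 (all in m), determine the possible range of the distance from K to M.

By the triangle inequality, |320 − 372| ≤ KM ≤ 320 + 372.

52 ≤ KM ≤ 692 m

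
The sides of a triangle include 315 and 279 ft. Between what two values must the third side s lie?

36 < s < 594 (ft)

By the triangle inequality, s must be less than 315 + 279 = 594 and greater than |315 − 279| = 36.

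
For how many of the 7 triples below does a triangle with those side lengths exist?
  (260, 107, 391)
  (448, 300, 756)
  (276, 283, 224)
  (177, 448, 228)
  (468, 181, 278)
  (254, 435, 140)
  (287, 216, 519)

1

(107,260,391): 107+260 ≤ 391 → not valid
(300,448,756): 300+448 ≤ 756 → not valid
(224,276,283): 224+276 > 283 → valid
(177,228,448): 177+228 ≤ 448 → not valid
(181,278,468): 181+278 ≤ 468 → not valid
(140,254,435): 140+254 ≤ 435 → not valid
(216,287,519): 216+287 ≤ 519 → not valid
1 of the 7 triples forms a triangle.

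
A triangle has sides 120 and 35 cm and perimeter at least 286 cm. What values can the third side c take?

Triangle inequality alone gives 85 < c < 155.
The perimeter condition gives c ≥ 286 − 120 − 35 = 131.
Intersecting the two: 131 ≤ c < 155.

131 ≤ c < 155 cm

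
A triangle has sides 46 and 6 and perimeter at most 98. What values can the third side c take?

40 < c ≤ 46

Triangle inequality alone gives 40 < c < 52.
The perimeter condition gives c ≤ 98 − 46 − 6 = 46.
Intersecting the two: 40 < c ≤ 46.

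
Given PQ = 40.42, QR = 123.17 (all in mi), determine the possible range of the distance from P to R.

By the triangle inequality, |40.42 − 123.17| ≤ PR ≤ 40.42 + 123.17.

82.75 ≤ PR ≤ 163.59 mi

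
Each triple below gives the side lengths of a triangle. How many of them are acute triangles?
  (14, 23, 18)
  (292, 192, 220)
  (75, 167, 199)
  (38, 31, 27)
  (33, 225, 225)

2

(14,23,18): 14²+18² = 520 < 529 = 23² → obtuse
(292,192,220): 192²+220² = 85264 = 292² → right
(75,167,199): 75²+167² = 33514 < 39601 = 199² → obtuse
(38,31,27): 27²+31² = 1690 > 1444 = 38² → acute
(33,225,225): 33²+225² = 51714 > 50625 = 225² → acute
2 of the 5 are acute.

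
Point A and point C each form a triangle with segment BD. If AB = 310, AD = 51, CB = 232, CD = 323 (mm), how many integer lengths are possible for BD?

From triangle ABD: 259 < BD < 361.
From triangle CBD: 91 < BD < 555.
Intersection: 259 < BD < 361, so integers 260 through 360: 101 values.

101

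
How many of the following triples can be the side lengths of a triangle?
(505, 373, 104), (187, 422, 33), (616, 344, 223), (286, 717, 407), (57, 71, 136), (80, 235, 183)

1

(104,373,505): 104+373 ≤ 505 → not valid
(33,187,422): 33+187 ≤ 422 → not valid
(223,344,616): 223+344 ≤ 616 → not valid
(286,407,717): 286+407 ≤ 717 → not valid
(57,71,136): 57+71 ≤ 136 → not valid
(80,183,235): 80+183 > 235 → valid
1 of the 6 triples forms a triangle.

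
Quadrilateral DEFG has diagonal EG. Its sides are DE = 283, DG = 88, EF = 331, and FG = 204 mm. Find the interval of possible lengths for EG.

195 < EG < 371

From triangle DEG: |283 − 88| < EG < 283 + 88, i.e. 195 < EG < 371.
From triangle FEG: 127 < EG < 535.
Both must hold, so EG lies in the intersection.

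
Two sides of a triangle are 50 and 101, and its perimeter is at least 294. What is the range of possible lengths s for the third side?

Triangle inequality alone gives 51 < s < 151.
The perimeter condition gives s ≥ 294 − 50 − 101 = 143.
Intersecting the two: 143 ≤ s < 151.

143 ≤ s < 151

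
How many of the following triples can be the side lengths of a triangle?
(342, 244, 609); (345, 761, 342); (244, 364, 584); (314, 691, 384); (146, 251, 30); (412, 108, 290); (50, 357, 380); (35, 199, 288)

3

(244,342,609): 244+342 ≤ 609 → not valid
(342,345,761): 342+345 ≤ 761 → not valid
(244,364,584): 244+364 > 584 → valid
(314,384,691): 314+384 > 691 → valid
(30,146,251): 30+146 ≤ 251 → not valid
(108,290,412): 108+290 ≤ 412 → not valid
(50,357,380): 50+357 > 380 → valid
(35,199,288): 35+199 ≤ 288 → not valid
3 of the 8 triples form a triangle.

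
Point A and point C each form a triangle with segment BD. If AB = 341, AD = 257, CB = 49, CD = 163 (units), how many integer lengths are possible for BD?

97

From triangle ABD: 84 < BD < 598.
From triangle CBD: 114 < BD < 212.
Intersection: 114 < BD < 212, so integers 115 through 211: 97 values.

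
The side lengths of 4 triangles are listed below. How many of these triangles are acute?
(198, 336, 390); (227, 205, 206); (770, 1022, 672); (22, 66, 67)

(198,336,390): 198²+336² = 152100 = 390² → right
(227,205,206): 205²+206² = 84461 > 51529 = 227² → acute
(770,1022,672): 672²+770² = 1044484 = 1022² → right
(22,66,67): 22²+66² = 4840 > 4489 = 67² → acute
2 of the 4 are acute.

2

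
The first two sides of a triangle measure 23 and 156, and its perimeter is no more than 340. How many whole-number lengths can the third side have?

Triangle inequality: 133 < x < 179. Perimeter ≤ 340 gives x ≤ 340 − 23 − 156 = 161.
So 133 < x ≤ 161; integers 134 through 161: 28 values.

28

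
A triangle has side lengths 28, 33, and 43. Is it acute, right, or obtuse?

Compare the square of the longest side to the sum of squares of the other two: 28² + 33² = 1873 > 1849 = 43².

acute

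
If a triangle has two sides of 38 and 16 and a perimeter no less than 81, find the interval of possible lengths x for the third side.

27 ≤ x < 54

Triangle inequality alone gives 22 < x < 54.
The perimeter condition gives x ≥ 81 − 38 − 16 = 27.
Intersecting the two: 27 ≤ x < 54.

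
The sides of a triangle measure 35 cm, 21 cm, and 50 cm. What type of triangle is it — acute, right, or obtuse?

Compare the square of the longest side to the sum of squares of the other two: 21² + 35² = 1666 < 2500 = 50².

obtuse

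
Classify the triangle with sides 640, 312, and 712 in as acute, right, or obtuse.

right

Compare the square of the longest side to the sum of squares of the other two: 312² + 640² = 506944 = 712².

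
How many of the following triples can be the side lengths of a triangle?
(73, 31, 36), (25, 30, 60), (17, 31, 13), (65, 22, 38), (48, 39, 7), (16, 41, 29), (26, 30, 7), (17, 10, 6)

2

(31,36,73): 31+36 ≤ 73 → not valid
(25,30,60): 25+30 ≤ 60 → not valid
(13,17,31): 13+17 ≤ 31 → not valid
(22,38,65): 22+38 ≤ 65 → not valid
(7,39,48): 7+39 ≤ 48 → not valid
(16,29,41): 16+29 > 41 → valid
(7,26,30): 7+26 > 30 → valid
(6,10,17): 6+10 ≤ 17 → not valid
2 of the 8 triples form a triangle.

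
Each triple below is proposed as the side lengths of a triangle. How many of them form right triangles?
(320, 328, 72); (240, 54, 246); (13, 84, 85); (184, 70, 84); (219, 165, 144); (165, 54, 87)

4

(320,328,72): 72²+320² = 107584 = 328² → right
(240,54,246): 54²+240² = 60516 = 246² → right
(13,84,85): 13²+84² = 7225 = 85² → right
(184,70,84): 70+84 ≤ 184, not a triangle
(219,165,144): 144²+165² = 47961 = 219² → right
(165,54,87): 54+87 ≤ 165, not a triangle
4 of the 6 are right.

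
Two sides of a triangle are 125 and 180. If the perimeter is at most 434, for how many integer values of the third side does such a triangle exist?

Triangle inequality: 55 < x < 305. Perimeter ≤ 434 gives x ≤ 434 − 125 − 180 = 129.
So 55 < x ≤ 129; integers 56 through 129: 74 values.

74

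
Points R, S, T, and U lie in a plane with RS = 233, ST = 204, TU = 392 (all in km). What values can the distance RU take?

The maximum is all hops collinear in one direction: 233 + 204 + 392 = 829.
The longest hop is 392; the others sum to 437. Since 392 ≤ 437, the path can fold back on itself completely, so the minimum distance is 0.

0 ≤ RU ≤ 829 km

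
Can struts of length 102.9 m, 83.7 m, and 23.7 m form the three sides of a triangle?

The longest side is 102.9, and the other two sum to 107.4.
Since 107.4 > 102.9, the triangle inequality holds.

Yes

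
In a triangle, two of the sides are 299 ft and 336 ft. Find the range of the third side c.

37 < c < 635

By the triangle inequality, c must be less than 299 + 336 = 635 and greater than |299 − 336| = 37.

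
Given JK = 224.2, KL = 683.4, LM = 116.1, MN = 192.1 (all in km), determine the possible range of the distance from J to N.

151.0 ≤ JN ≤ 1215.8 km

The maximum is all hops collinear in one direction: 224.2 + 683.4 + 116.1 + 192.1 = 1215.8.
The longest hop is 683.4; the others sum to 532.4. Folding the others back against it leaves at least 683.4 − 532.4 = 151.0.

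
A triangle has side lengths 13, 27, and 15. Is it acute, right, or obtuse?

Compare the square of the longest side to the sum of squares of the other two: 13² + 15² = 394 < 729 = 27².

obtuse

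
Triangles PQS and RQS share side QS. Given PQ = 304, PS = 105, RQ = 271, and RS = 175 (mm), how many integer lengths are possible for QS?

209

From triangle PQS: 199 < QS < 409.
From triangle RQS: 96 < QS < 446.
Intersection: 199 < QS < 409, so integers 200 through 408: 209 values.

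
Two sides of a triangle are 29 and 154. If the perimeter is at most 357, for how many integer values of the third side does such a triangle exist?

Triangle inequality: 125 < x < 183. Perimeter ≤ 357 gives x ≤ 357 − 29 − 154 = 174.
So 125 < x ≤ 174; integers 126 through 174: 49 values.

49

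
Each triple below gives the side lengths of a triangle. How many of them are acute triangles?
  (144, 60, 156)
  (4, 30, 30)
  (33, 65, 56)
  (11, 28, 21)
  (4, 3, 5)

(144,60,156): 60²+144² = 24336 = 156² → right
(4,30,30): 4²+30² = 916 > 900 = 30² → acute
(33,65,56): 33²+56² = 4225 = 65² → right
(11,28,21): 11²+21² = 562 < 784 = 28² → obtuse
(4,3,5): 3²+4² = 25 = 5² → right
1 of the 5 is acute.

1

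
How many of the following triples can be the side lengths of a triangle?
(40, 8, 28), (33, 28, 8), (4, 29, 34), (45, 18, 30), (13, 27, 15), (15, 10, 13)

(8,28,40): 8+28 ≤ 40 → not valid
(8,28,33): 8+28 > 33 → valid
(4,29,34): 4+29 ≤ 34 → not valid
(18,30,45): 18+30 > 45 → valid
(13,15,27): 13+15 > 27 → valid
(10,13,15): 10+13 > 15 → valid
4 of the 6 triples form a triangle.

4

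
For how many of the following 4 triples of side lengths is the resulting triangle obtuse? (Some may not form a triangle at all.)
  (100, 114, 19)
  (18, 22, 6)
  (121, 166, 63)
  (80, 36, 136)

(100,114,19): 19²+100² = 10361 < 12996 = 114² → obtuse
(18,22,6): 6²+18² = 360 < 484 = 22² → obtuse
(121,166,63): 63²+121² = 18610 < 27556 = 166² → obtuse
(80,36,136): 36+80 ≤ 136, not a triangle
3 of the 4 are obtuse.

3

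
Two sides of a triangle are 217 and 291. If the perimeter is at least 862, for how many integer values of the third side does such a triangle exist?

Triangle inequality: 74 < x < 508. Perimeter ≥ 862 gives x ≥ 862 − 217 − 291 = 354.
So 354 ≤ x < 508; integers 354 through 507: 154 values.

154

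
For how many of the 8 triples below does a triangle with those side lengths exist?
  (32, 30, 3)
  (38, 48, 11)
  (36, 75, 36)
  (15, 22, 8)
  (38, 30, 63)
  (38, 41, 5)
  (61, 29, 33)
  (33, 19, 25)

7

(3,30,32): 3+30 > 32 → valid
(11,38,48): 11+38 > 48 → valid
(36,36,75): 36+36 ≤ 75 → not valid
(8,15,22): 8+15 > 22 → valid
(30,38,63): 30+38 > 63 → valid
(5,38,41): 5+38 > 41 → valid
(29,33,61): 29+33 > 61 → valid
(19,25,33): 19+25 > 33 → valid
7 of the 8 triples form a triangle.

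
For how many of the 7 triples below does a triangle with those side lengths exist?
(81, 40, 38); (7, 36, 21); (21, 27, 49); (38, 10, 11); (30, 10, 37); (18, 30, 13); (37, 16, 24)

(38,40,81): 38+40 ≤ 81 → not valid
(7,21,36): 7+21 ≤ 36 → not valid
(21,27,49): 21+27 ≤ 49 → not valid
(10,11,38): 10+11 ≤ 38 → not valid
(10,30,37): 10+30 > 37 → valid
(13,18,30): 13+18 > 30 → valid
(16,24,37): 16+24 > 37 → valid
3 of the 7 triples form a triangle.

3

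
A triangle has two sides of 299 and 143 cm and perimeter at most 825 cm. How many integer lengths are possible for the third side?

227

Triangle inequality: 156 < x < 442. Perimeter ≤ 825 gives x ≤ 825 − 299 − 143 = 383.
So 156 < x ≤ 383; integers 157 through 383: 227 values.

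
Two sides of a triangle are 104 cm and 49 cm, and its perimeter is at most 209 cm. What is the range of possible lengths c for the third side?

55 < c ≤ 56 cm

Triangle inequality alone gives 55 < c < 153.
The perimeter condition gives c ≤ 209 − 104 − 49 = 56.
Intersecting the two: 55 < c ≤ 56.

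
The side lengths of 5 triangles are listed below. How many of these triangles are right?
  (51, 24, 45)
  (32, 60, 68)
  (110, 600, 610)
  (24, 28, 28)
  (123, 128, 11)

(51,24,45): 24²+45² = 2601 = 51² → right
(32,60,68): 32²+60² = 4624 = 68² → right
(110,600,610): 110²+600² = 372100 = 610² → right
(24,28,28): 24²+28² = 1360 > 784 = 28² → acute
(123,128,11): 11²+123² = 15250 < 16384 = 128² → obtuse
3 of the 5 are right.

3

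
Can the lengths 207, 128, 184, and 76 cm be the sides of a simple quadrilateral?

A quadrilateral exists iff every side is shorter than the sum of the others — equivalently, the longest side is less than the sum of the rest.
Longest side 207 < 388 (sum of the remaining 3), so yes.

Yes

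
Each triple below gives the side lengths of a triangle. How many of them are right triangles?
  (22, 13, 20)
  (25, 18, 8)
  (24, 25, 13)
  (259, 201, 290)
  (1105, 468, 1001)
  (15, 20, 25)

2

(22,13,20): 13²+20² = 569 > 484 = 22² → acute
(25,18,8): 8²+18² = 388 < 625 = 25² → obtuse
(24,25,13): 13²+24² = 745 > 625 = 25² → acute
(259,201,290): 201²+259² = 107482 > 84100 = 290² → acute
(1105,468,1001): 468²+1001² = 1221025 = 1105² → right
(15,20,25): 15²+20² = 625 = 25² → right
2 of the 6 are right.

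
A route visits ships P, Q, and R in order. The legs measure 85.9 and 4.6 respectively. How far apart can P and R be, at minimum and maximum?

81.3 ≤ PR ≤ 90.5

By the triangle inequality, |85.9 − 4.6| ≤ PR ≤ 85.9 + 4.6.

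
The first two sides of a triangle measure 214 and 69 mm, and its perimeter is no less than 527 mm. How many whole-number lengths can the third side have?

39

Triangle inequality: 145 < x < 283. Perimeter ≥ 527 gives x ≥ 527 − 214 − 69 = 244.
So 244 ≤ x < 283; integers 244 through 282: 39 values.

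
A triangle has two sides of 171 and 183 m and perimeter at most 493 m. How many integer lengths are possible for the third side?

127

Triangle inequality: 12 < x < 354. Perimeter ≤ 493 gives x ≤ 493 − 171 − 183 = 139.
So 12 < x ≤ 139; integers 13 through 139: 127 values.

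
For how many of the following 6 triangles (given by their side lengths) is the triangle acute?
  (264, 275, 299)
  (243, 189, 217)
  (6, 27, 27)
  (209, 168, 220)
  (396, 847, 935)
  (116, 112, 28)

(264,275,299): 264²+275² = 145321 > 89401 = 299² → acute
(243,189,217): 189²+217² = 82810 > 59049 = 243² → acute
(6,27,27): 6²+27² = 765 > 729 = 27² → acute
(209,168,220): 168²+209² = 71905 > 48400 = 220² → acute
(396,847,935): 396²+847² = 874225 = 935² → right
(116,112,28): 28²+112² = 13328 < 13456 = 116² → obtuse
4 of the 6 are acute.

4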